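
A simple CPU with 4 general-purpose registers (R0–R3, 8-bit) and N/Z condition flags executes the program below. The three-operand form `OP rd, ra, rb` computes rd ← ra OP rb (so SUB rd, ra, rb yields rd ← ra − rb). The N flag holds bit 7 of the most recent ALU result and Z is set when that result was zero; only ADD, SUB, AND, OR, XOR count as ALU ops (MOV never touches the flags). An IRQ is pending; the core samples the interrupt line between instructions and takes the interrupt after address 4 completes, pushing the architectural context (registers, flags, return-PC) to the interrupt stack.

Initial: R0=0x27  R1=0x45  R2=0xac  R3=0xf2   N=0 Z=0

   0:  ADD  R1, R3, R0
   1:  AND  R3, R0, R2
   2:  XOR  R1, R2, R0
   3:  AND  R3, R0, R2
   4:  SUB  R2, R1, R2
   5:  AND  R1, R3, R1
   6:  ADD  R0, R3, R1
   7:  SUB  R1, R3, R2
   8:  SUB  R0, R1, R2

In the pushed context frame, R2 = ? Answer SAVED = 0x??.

SAVED = 0xdf

after  0: R0=0x27 R1=0x19 R2=0xac R3=0xf2  N=0 Z=0
after  1: R0=0x27 R1=0x19 R2=0xac R3=0x24  N=0 Z=0
after  2: R0=0x27 R1=0x8b R2=0xac R3=0x24  N=1 Z=0
after  3: R0=0x27 R1=0x8b R2=0xac R3=0x24  N=0 Z=0
after  4: R0=0x27 R1=0x8b R2=0xdf R3=0x24  N=1 Z=0
-- IRQ taken; context saved, return-PC = 5 --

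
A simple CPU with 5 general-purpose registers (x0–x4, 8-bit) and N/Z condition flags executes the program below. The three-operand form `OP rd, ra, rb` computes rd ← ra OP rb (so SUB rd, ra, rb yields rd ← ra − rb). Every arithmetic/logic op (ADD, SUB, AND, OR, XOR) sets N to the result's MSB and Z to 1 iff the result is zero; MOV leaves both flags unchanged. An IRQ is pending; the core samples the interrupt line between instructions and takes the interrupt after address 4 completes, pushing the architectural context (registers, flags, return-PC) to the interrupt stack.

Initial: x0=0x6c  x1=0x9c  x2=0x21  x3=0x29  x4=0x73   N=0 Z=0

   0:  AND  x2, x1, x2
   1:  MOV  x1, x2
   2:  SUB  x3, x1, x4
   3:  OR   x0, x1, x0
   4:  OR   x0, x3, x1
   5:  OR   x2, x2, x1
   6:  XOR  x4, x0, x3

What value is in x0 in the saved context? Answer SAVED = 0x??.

SAVED = 0x8d

after  0: x0=0x6c x1=0x9c x2=0x00 x3=0x29 x4=0x73  N=0 Z=1
after  1: x0=0x6c x1=0x00 x2=0x00 x3=0x29 x4=0x73  N=0 Z=1
after  2: x0=0x6c x1=0x00 x2=0x00 x3=0x8d x4=0x73  N=1 Z=0
after  3: x0=0x6c x1=0x00 x2=0x00 x3=0x8d x4=0x73  N=0 Z=0
after  4: x0=0x8d x1=0x00 x2=0x00 x3=0x8d x4=0x73  N=1 Z=0
-- IRQ taken; context saved, return-PC = 5 --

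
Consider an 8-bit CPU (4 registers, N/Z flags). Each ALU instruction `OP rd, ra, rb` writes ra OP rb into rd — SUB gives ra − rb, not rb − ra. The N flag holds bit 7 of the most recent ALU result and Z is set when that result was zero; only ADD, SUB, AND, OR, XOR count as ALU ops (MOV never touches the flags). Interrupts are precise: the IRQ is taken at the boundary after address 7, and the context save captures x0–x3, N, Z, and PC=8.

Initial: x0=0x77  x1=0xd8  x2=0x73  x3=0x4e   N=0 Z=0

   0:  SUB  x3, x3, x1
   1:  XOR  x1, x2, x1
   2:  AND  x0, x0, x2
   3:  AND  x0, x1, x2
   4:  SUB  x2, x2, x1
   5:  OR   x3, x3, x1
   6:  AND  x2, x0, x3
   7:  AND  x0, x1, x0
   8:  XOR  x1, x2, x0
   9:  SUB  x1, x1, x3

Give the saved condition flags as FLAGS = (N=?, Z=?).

after  0: x0=0x77 x1=0xd8 x2=0x73 x3=0x76  N=0 Z=0
after  1: x0=0x77 x1=0xab x2=0x73 x3=0x76  N=1 Z=0
after  2: x0=0x73 x1=0xab x2=0x73 x3=0x76  N=0 Z=0
after  3: x0=0x23 x1=0xab x2=0x73 x3=0x76  N=0 Z=0
after  4: x0=0x23 x1=0xab x2=0xc8 x3=0x76  N=1 Z=0
after  5: x0=0x23 x1=0xab x2=0xc8 x3=0xff  N=1 Z=0
after  6: x0=0x23 x1=0xab x2=0x23 x3=0xff  N=0 Z=0
after  7: x0=0x23 x1=0xab x2=0x23 x3=0xff  N=0 Z=0
-- IRQ taken; context saved, return-PC = 8 --

FLAGS = (N=0, Z=0)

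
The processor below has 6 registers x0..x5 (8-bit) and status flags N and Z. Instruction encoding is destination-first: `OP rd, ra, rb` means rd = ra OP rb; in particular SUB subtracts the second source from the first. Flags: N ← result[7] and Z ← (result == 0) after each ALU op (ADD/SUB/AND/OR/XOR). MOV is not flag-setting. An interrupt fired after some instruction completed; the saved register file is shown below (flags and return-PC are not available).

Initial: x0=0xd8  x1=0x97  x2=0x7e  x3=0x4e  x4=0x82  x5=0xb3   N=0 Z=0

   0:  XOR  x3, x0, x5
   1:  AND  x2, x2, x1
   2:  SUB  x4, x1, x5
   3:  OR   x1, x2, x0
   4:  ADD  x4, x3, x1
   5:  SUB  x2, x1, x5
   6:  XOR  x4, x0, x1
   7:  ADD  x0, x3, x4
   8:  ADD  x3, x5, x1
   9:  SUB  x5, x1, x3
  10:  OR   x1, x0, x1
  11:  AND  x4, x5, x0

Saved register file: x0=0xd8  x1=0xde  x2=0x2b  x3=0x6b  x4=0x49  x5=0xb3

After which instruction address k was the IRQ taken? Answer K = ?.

after  0: x0=0xd8 x1=0x97 x2=0x7e x3=0x6b x4=0x82 x5=0xb3  N=0 Z=0
after  1: x0=0xd8 x1=0x97 x2=0x16 x3=0x6b x4=0x82 x5=0xb3  N=0 Z=0
after  2: x0=0xd8 x1=0x97 x2=0x16 x3=0x6b x4=0xe4 x5=0xb3  N=1 Z=0
after  3: x0=0xd8 x1=0xde x2=0x16 x3=0x6b x4=0xe4 x5=0xb3  N=1 Z=0
after  4: x0=0xd8 x1=0xde x2=0x16 x3=0x6b x4=0x49 x5=0xb3  N=0 Z=0
after  5: x0=0xd8 x1=0xde x2=0x2b x3=0x6b x4=0x49 x5=0xb3  N=0 Z=0
-- IRQ taken; context saved, return-PC = 6 --

K = 5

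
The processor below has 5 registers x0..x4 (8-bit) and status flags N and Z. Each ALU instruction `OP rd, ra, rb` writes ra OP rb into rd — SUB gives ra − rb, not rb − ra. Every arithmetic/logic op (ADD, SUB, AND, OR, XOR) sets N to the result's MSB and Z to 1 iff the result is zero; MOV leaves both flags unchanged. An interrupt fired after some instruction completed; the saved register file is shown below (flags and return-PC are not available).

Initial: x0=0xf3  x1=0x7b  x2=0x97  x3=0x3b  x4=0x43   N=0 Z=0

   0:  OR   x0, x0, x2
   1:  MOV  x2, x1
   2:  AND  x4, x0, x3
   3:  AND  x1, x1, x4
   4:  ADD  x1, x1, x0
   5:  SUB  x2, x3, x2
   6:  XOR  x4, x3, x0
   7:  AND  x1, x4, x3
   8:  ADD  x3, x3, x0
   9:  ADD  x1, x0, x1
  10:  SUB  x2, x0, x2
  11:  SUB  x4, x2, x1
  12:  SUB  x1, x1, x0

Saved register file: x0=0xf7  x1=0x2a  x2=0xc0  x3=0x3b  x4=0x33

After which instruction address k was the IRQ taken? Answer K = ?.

K = 5

after  0: x0=0xf7 x1=0x7b x2=0x97 x3=0x3b x4=0x43  N=1 Z=0
after  1: x0=0xf7 x1=0x7b x2=0x7b x3=0x3b x4=0x43  N=1 Z=0
after  2: x0=0xf7 x1=0x7b x2=0x7b x3=0x3b x4=0x33  N=0 Z=0
after  3: x0=0xf7 x1=0x33 x2=0x7b x3=0x3b x4=0x33  N=0 Z=0
after  4: x0=0xf7 x1=0x2a x2=0x7b x3=0x3b x4=0x33  N=0 Z=0
after  5: x0=0xf7 x1=0x2a x2=0xc0 x3=0x3b x4=0x33  N=1 Z=0
-- IRQ taken; context saved, return-PC = 6 --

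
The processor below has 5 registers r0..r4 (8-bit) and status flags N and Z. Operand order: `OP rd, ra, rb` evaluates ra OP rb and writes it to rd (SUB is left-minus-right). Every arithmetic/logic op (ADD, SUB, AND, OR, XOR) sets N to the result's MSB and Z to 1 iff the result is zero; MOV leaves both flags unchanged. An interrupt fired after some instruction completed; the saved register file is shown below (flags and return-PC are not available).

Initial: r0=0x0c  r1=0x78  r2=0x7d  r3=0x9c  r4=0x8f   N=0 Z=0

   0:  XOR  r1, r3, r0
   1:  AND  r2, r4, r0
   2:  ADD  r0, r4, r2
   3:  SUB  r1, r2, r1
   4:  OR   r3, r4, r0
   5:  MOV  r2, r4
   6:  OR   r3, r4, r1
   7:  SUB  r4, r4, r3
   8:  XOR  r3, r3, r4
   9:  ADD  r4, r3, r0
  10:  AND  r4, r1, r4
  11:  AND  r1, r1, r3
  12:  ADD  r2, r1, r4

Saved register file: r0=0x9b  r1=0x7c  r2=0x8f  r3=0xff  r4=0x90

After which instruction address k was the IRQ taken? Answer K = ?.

after  0: r0=0x0c r1=0x90 r2=0x7d r3=0x9c r4=0x8f  N=1 Z=0
after  1: r0=0x0c r1=0x90 r2=0x0c r3=0x9c r4=0x8f  N=0 Z=0
after  2: r0=0x9b r1=0x90 r2=0x0c r3=0x9c r4=0x8f  N=1 Z=0
after  3: r0=0x9b r1=0x7c r2=0x0c r3=0x9c r4=0x8f  N=0 Z=0
after  4: r0=0x9b r1=0x7c r2=0x0c r3=0x9f r4=0x8f  N=1 Z=0
after  5: r0=0x9b r1=0x7c r2=0x8f r3=0x9f r4=0x8f  N=1 Z=0
after  6: r0=0x9b r1=0x7c r2=0x8f r3=0xff r4=0x8f  N=1 Z=0
after  7: r0=0x9b r1=0x7c r2=0x8f r3=0xff r4=0x90  N=1 Z=0
-- IRQ taken; context saved, return-PC = 8 --

K = 7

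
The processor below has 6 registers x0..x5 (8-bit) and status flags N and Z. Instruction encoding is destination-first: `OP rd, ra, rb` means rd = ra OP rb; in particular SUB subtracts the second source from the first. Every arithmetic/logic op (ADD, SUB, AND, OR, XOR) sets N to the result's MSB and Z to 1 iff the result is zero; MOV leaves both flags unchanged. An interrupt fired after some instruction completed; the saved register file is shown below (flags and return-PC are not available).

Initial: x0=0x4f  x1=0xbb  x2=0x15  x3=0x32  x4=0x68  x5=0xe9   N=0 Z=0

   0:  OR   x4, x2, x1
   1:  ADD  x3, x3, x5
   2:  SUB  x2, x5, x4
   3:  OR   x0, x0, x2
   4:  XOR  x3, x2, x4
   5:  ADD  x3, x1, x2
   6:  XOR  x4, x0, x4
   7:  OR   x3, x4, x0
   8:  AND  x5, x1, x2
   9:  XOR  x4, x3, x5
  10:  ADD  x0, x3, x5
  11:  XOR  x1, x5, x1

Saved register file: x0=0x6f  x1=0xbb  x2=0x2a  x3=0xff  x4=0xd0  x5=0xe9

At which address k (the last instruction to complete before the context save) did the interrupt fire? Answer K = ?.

after  0: x0=0x4f x1=0xbb x2=0x15 x3=0x32 x4=0xbf x5=0xe9  N=1 Z=0
after  1: x0=0x4f x1=0xbb x2=0x15 x3=0x1b x4=0xbf x5=0xe9  N=0 Z=0
after  2: x0=0x4f x1=0xbb x2=0x2a x3=0x1b x4=0xbf x5=0xe9  N=0 Z=0
after  3: x0=0x6f x1=0xbb x2=0x2a x3=0x1b x4=0xbf x5=0xe9  N=0 Z=0
after  4: x0=0x6f x1=0xbb x2=0x2a x3=0x95 x4=0xbf x5=0xe9  N=1 Z=0
after  5: x0=0x6f x1=0xbb x2=0x2a x3=0xe5 x4=0xbf x5=0xe9  N=1 Z=0
after  6: x0=0x6f x1=0xbb x2=0x2a x3=0xe5 x4=0xd0 x5=0xe9  N=1 Z=0
after  7: x0=0x6f x1=0xbb x2=0x2a x3=0xff x4=0xd0 x5=0xe9  N=1 Z=0
-- IRQ taken; context saved, return-PC = 8 --

K = 7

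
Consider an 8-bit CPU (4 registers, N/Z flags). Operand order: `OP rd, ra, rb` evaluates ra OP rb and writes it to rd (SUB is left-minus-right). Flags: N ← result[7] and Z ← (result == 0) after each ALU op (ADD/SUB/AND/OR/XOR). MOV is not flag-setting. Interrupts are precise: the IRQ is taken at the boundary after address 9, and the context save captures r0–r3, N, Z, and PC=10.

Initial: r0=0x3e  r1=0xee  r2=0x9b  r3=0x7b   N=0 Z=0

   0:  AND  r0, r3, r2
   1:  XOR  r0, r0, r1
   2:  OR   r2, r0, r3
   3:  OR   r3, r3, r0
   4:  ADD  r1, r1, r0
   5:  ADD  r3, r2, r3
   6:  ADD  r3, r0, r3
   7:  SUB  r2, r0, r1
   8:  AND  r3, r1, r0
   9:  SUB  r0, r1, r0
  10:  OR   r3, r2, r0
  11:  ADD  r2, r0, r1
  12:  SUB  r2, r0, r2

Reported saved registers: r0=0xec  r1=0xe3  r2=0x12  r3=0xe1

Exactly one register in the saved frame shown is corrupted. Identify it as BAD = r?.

BAD = r0

after  0: r0=0x1b r1=0xee r2=0x9b r3=0x7b  N=0 Z=0
after  1: r0=0xf5 r1=0xee r2=0x9b r3=0x7b  N=1 Z=0
after  2: r0=0xf5 r1=0xee r2=0xff r3=0x7b  N=1 Z=0
after  3: r0=0xf5 r1=0xee r2=0xff r3=0xff  N=1 Z=0
after  4: r0=0xf5 r1=0xe3 r2=0xff r3=0xff  N=1 Z=0
after  5: r0=0xf5 r1=0xe3 r2=0xff r3=0xfe  N=1 Z=0
after  6: r0=0xf5 r1=0xe3 r2=0xff r3=0xf3  N=1 Z=0
after  7: r0=0xf5 r1=0xe3 r2=0x12 r3=0xf3  N=0 Z=0
after  8: r0=0xf5 r1=0xe3 r2=0x12 r3=0xe1  N=1 Z=0
after  9: r0=0xee r1=0xe3 r2=0x12 r3=0xe1  N=1 Z=0
-- IRQ taken; context saved, return-PC = 10 --
mismatch: r0: reported 0xec vs actual 0xee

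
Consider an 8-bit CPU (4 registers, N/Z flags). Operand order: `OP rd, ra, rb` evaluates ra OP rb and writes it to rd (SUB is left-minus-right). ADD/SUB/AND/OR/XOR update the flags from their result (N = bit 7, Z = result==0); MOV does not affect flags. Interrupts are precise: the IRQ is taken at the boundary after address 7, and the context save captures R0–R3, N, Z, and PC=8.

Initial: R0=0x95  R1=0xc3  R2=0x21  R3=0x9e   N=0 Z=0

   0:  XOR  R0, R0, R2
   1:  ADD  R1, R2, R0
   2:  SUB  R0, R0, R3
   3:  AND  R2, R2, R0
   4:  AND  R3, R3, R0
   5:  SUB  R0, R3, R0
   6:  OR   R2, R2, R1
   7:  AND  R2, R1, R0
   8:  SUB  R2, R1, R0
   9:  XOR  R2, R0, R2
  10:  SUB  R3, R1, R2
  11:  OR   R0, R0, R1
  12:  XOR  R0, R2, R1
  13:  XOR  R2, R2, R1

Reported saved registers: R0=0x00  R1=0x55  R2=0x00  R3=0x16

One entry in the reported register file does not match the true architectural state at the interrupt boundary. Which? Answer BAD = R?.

after  0: R0=0xb4 R1=0xc3 R2=0x21 R3=0x9e  N=1 Z=0
after  1: R0=0xb4 R1=0xd5 R2=0x21 R3=0x9e  N=1 Z=0
after  2: R0=0x16 R1=0xd5 R2=0x21 R3=0x9e  N=0 Z=0
after  3: R0=0x16 R1=0xd5 R2=0x00 R3=0x9e  N=0 Z=1
after  4: R0=0x16 R1=0xd5 R2=0x00 R3=0x16  N=0 Z=0
after  5: R0=0x00 R1=0xd5 R2=0x00 R3=0x16  N=0 Z=1
after  6: R0=0x00 R1=0xd5 R2=0xd5 R3=0x16  N=1 Z=0
after  7: R0=0x00 R1=0xd5 R2=0x00 R3=0x16  N=0 Z=1
-- IRQ taken; context saved, return-PC = 8 --
mismatch: R1: reported 0x55 vs actual 0xd5

BAD = R1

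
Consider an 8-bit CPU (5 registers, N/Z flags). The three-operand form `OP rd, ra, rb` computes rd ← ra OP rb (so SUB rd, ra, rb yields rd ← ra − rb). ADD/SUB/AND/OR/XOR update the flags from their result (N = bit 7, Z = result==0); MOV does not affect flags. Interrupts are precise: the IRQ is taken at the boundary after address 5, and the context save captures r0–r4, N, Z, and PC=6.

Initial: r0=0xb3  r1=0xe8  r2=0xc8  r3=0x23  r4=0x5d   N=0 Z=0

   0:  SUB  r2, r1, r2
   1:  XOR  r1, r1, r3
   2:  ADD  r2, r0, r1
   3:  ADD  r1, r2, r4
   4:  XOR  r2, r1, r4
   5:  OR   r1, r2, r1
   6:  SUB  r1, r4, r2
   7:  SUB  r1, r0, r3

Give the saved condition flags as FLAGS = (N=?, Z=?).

FLAGS = (N=1, Z=0)

after  0: r0=0xb3 r1=0xe8 r2=0x20 r3=0x23 r4=0x5d  N=0 Z=0
after  1: r0=0xb3 r1=0xcb r2=0x20 r3=0x23 r4=0x5d  N=1 Z=0
after  2: r0=0xb3 r1=0xcb r2=0x7e r3=0x23 r4=0x5d  N=0 Z=0
after  3: r0=0xb3 r1=0xdb r2=0x7e r3=0x23 r4=0x5d  N=1 Z=0
after  4: r0=0xb3 r1=0xdb r2=0x86 r3=0x23 r4=0x5d  N=1 Z=0
after  5: r0=0xb3 r1=0xdf r2=0x86 r3=0x23 r4=0x5d  N=1 Z=0
-- IRQ taken; context saved, return-PC = 6 --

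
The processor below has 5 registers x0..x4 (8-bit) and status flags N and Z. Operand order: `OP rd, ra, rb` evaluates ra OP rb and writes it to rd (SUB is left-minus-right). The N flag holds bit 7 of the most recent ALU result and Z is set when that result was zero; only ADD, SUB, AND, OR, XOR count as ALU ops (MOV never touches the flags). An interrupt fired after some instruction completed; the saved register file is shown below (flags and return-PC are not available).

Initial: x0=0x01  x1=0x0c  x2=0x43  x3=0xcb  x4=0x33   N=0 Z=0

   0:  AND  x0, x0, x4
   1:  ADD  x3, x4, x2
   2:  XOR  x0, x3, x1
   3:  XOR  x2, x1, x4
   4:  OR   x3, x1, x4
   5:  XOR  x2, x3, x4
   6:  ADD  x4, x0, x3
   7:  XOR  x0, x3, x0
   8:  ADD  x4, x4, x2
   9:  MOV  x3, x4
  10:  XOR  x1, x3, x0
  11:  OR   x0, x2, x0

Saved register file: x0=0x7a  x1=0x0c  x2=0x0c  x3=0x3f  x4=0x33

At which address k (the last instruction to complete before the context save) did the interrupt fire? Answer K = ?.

after  0: x0=0x01 x1=0x0c x2=0x43 x3=0xcb x4=0x33  N=0 Z=0
after  1: x0=0x01 x1=0x0c x2=0x43 x3=0x76 x4=0x33  N=0 Z=0
after  2: x0=0x7a x1=0x0c x2=0x43 x3=0x76 x4=0x33  N=0 Z=0
after  3: x0=0x7a x1=0x0c x2=0x3f x3=0x76 x4=0x33  N=0 Z=0
after  4: x0=0x7a x1=0x0c x2=0x3f x3=0x3f x4=0x33  N=0 Z=0
after  5: x0=0x7a x1=0x0c x2=0x0c x3=0x3f x4=0x33  N=0 Z=0
-- IRQ taken; context saved, return-PC = 6 --

K = 5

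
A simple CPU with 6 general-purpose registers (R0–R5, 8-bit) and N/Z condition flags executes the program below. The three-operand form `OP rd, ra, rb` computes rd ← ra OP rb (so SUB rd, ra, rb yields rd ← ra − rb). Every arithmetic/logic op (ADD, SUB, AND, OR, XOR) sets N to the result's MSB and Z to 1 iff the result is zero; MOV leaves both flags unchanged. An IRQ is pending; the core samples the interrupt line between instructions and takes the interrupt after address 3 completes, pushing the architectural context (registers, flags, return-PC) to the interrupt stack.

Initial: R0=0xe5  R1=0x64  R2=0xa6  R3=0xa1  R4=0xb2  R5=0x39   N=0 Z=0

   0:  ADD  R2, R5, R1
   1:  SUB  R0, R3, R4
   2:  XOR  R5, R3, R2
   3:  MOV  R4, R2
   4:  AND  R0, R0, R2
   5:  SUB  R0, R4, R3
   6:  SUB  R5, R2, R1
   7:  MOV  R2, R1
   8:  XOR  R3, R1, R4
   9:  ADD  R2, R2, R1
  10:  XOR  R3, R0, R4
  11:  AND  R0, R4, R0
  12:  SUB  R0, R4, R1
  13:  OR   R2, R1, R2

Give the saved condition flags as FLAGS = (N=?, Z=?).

FLAGS = (N=0, Z=0)

after  0: R0=0xe5 R1=0x64 R2=0x9d R3=0xa1 R4=0xb2 R5=0x39  N=1 Z=0
after  1: R0=0xef R1=0x64 R2=0x9d R3=0xa1 R4=0xb2 R5=0x39  N=1 Z=0
after  2: R0=0xef R1=0x64 R2=0x9d R3=0xa1 R4=0xb2 R5=0x3c  N=0 Z=0
after  3: R0=0xef R1=0x64 R2=0x9d R3=0xa1 R4=0x9d R5=0x3c  N=0 Z=0
-- IRQ taken; context saved, return-PC = 4 --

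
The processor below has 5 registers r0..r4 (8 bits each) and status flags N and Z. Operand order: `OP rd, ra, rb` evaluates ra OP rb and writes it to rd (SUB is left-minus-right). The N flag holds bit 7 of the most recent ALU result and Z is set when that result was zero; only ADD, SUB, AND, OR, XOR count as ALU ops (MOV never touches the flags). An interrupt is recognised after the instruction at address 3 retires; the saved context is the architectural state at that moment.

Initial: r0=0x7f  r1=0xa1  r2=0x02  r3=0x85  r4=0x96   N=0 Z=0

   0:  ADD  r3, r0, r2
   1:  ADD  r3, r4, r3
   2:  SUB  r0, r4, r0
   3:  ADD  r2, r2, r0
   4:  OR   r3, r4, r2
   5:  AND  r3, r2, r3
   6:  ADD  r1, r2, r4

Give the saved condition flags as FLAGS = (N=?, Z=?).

FLAGS = (N=0, Z=0)

after  0: r0=0x7f r1=0xa1 r2=0x02 r3=0x81 r4=0x96  N=1 Z=0
after  1: r0=0x7f r1=0xa1 r2=0x02 r3=0x17 r4=0x96  N=0 Z=0
after  2: r0=0x17 r1=0xa1 r2=0x02 r3=0x17 r4=0x96  N=0 Z=0
after  3: r0=0x17 r1=0xa1 r2=0x19 r3=0x17 r4=0x96  N=0 Z=0
-- IRQ taken; context saved, return-PC = 4 --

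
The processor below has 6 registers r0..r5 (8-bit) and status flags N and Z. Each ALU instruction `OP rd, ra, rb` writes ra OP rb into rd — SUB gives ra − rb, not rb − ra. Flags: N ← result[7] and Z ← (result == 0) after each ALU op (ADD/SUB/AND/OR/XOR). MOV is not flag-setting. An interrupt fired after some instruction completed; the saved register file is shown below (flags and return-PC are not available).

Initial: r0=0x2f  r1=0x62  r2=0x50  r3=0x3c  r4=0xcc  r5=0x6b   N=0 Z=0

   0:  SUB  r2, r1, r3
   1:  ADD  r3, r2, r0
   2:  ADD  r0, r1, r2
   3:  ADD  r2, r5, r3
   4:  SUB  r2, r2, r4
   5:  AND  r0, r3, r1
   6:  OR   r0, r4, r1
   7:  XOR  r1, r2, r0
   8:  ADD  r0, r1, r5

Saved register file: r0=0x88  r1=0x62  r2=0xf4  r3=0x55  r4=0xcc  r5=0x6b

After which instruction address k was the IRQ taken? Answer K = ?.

K = 4

after  0: r0=0x2f r1=0x62 r2=0x26 r3=0x3c r4=0xcc r5=0x6b  N=0 Z=0
after  1: r0=0x2f r1=0x62 r2=0x26 r3=0x55 r4=0xcc r5=0x6b  N=0 Z=0
after  2: r0=0x88 r1=0x62 r2=0x26 r3=0x55 r4=0xcc r5=0x6b  N=1 Z=0
after  3: r0=0x88 r1=0x62 r2=0xc0 r3=0x55 r4=0xcc r5=0x6b  N=1 Z=0
after  4: r0=0x88 r1=0x62 r2=0xf4 r3=0x55 r4=0xcc r5=0x6b  N=1 Z=0
-- IRQ taken; context saved, return-PC = 5 --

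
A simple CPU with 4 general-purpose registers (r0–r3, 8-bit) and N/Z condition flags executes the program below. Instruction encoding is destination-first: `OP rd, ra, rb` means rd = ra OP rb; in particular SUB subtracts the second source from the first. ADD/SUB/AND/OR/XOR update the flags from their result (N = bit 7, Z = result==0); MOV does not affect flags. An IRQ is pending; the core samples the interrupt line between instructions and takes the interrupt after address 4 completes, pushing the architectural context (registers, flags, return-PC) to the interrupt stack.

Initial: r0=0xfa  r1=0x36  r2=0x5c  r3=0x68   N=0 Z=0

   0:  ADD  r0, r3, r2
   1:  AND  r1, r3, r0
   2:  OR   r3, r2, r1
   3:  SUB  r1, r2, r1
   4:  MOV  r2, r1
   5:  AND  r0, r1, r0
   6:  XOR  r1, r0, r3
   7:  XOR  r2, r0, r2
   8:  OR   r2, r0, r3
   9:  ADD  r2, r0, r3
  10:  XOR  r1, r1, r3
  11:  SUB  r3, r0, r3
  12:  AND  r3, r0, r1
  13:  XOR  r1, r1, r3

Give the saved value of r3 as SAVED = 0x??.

SAVED = 0x5c

after  0: r0=0xc4 r1=0x36 r2=0x5c r3=0x68  N=1 Z=0
after  1: r0=0xc4 r1=0x40 r2=0x5c r3=0x68  N=0 Z=0
after  2: r0=0xc4 r1=0x40 r2=0x5c r3=0x5c  N=0 Z=0
after  3: r0=0xc4 r1=0x1c r2=0x5c r3=0x5c  N=0 Z=0
after  4: r0=0xc4 r1=0x1c r2=0x1c r3=0x5c  N=0 Z=0
-- IRQ taken; context saved, return-PC = 5 --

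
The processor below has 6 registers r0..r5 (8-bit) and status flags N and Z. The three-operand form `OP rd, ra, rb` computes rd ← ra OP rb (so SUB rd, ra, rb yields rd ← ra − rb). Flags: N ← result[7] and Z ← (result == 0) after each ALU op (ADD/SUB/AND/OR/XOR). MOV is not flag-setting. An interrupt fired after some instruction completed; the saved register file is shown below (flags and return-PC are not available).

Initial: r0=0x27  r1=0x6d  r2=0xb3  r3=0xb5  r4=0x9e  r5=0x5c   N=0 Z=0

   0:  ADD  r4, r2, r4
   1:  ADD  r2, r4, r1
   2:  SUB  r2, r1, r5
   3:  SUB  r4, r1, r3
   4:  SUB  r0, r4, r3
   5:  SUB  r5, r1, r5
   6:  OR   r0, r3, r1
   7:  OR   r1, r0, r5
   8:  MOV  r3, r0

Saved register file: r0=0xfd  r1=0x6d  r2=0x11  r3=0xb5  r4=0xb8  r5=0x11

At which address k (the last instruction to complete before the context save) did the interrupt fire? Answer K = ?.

after  0: r0=0x27 r1=0x6d r2=0xb3 r3=0xb5 r4=0x51 r5=0x5c  N=0 Z=0
after  1: r0=0x27 r1=0x6d r2=0xbe r3=0xb5 r4=0x51 r5=0x5c  N=1 Z=0
after  2: r0=0x27 r1=0x6d r2=0x11 r3=0xb5 r4=0x51 r5=0x5c  N=0 Z=0
after  3: r0=0x27 r1=0x6d r2=0x11 r3=0xb5 r4=0xb8 r5=0x5c  N=1 Z=0
after  4: r0=0x03 r1=0x6d r2=0x11 r3=0xb5 r4=0xb8 r5=0x5c  N=0 Z=0
after  5: r0=0x03 r1=0x6d r2=0x11 r3=0xb5 r4=0xb8 r5=0x11  N=0 Z=0
after  6: r0=0xfd r1=0x6d r2=0x11 r3=0xb5 r4=0xb8 r5=0x11  N=1 Z=0
-- IRQ taken; context saved, return-PC = 7 --

K = 6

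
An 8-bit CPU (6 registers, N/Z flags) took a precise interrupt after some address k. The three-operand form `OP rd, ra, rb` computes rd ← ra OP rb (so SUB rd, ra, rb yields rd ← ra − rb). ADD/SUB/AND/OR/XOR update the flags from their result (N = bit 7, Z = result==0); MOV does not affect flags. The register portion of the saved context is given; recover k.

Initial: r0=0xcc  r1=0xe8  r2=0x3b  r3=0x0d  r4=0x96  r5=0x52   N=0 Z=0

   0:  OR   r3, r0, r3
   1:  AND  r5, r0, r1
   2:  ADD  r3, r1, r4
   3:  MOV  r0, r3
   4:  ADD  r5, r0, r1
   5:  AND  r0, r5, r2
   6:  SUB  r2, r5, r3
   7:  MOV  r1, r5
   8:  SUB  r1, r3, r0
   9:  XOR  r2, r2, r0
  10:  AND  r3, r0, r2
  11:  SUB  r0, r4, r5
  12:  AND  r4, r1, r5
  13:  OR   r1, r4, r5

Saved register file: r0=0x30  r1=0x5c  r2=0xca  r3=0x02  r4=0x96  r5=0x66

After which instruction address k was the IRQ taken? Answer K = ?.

K = 11

after  0: r0=0xcc r1=0xe8 r2=0x3b r3=0xcd r4=0x96 r5=0x52  N=1 Z=0
after  1: r0=0xcc r1=0xe8 r2=0x3b r3=0xcd r4=0x96 r5=0xc8  N=1 Z=0
after  2: r0=0xcc r1=0xe8 r2=0x3b r3=0x7e r4=0x96 r5=0xc8  N=0 Z=0
after  3: r0=0x7e r1=0xe8 r2=0x3b r3=0x7e r4=0x96 r5=0xc8  N=0 Z=0
after  4: r0=0x7e r1=0xe8 r2=0x3b r3=0x7e r4=0x96 r5=0x66  N=0 Z=0
after  5: r0=0x22 r1=0xe8 r2=0x3b r3=0x7e r4=0x96 r5=0x66  N=0 Z=0
after  6: r0=0x22 r1=0xe8 r2=0xe8 r3=0x7e r4=0x96 r5=0x66  N=1 Z=0
after  7: r0=0x22 r1=0x66 r2=0xe8 r3=0x7e r4=0x96 r5=0x66  N=1 Z=0
after  8: r0=0x22 r1=0x5c r2=0xe8 r3=0x7e r4=0x96 r5=0x66  N=0 Z=0
after  9: r0=0x22 r1=0x5c r2=0xca r3=0x7e r4=0x96 r5=0x66  N=1 Z=0
after 10: r0=0x22 r1=0x5c r2=0xca r3=0x02 r4=0x96 r5=0x66  N=0 Z=0
after 11: r0=0x30 r1=0x5c r2=0xca r3=0x02 r4=0x96 r5=0x66  N=0 Z=0
-- IRQ taken; context saved, return-PC = 12 --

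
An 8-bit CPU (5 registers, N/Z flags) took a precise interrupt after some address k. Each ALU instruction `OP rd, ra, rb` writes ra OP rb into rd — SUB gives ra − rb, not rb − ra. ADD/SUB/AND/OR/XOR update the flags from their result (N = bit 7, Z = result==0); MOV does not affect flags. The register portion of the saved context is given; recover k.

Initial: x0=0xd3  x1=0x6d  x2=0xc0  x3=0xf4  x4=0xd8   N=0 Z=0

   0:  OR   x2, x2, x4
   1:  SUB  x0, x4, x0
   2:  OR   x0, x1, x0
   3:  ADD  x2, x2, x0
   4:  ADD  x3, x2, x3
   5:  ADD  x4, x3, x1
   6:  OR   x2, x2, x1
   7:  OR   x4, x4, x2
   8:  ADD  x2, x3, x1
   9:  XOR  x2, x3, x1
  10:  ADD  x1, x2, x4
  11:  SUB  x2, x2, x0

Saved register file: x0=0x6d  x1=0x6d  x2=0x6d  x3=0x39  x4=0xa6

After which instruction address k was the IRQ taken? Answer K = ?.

after  0: x0=0xd3 x1=0x6d x2=0xd8 x3=0xf4 x4=0xd8  N=1 Z=0
after  1: x0=0x05 x1=0x6d x2=0xd8 x3=0xf4 x4=0xd8  N=0 Z=0
after  2: x0=0x6d x1=0x6d x2=0xd8 x3=0xf4 x4=0xd8  N=0 Z=0
after  3: x0=0x6d x1=0x6d x2=0x45 x3=0xf4 x4=0xd8  N=0 Z=0
after  4: x0=0x6d x1=0x6d x2=0x45 x3=0x39 x4=0xd8  N=0 Z=0
after  5: x0=0x6d x1=0x6d x2=0x45 x3=0x39 x4=0xa6  N=1 Z=0
after  6: x0=0x6d x1=0x6d x2=0x6d x3=0x39 x4=0xa6  N=0 Z=0
-- IRQ taken; context saved, return-PC = 7 --

K = 6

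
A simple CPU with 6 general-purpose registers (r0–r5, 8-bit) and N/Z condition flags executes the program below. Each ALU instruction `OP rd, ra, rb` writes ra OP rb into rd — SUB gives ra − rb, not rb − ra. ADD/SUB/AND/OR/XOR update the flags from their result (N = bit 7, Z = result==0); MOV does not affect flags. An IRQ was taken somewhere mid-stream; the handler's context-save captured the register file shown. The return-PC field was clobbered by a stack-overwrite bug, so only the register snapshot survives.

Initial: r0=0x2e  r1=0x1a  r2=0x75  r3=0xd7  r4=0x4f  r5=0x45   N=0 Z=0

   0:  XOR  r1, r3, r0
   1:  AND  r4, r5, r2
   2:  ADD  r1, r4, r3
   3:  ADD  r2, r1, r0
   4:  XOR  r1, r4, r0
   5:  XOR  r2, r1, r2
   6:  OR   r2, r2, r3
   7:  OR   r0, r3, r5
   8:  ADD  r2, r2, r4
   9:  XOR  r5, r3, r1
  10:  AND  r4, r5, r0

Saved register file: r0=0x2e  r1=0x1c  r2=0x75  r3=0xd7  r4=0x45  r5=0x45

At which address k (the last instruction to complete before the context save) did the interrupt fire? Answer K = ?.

K = 2

after  0: r0=0x2e r1=0xf9 r2=0x75 r3=0xd7 r4=0x4f r5=0x45  N=1 Z=0
after  1: r0=0x2e r1=0xf9 r2=0x75 r3=0xd7 r4=0x45 r5=0x45  N=0 Z=0
after  2: r0=0x2e r1=0x1c r2=0x75 r3=0xd7 r4=0x45 r5=0x45  N=0 Z=0
-- IRQ taken; context saved, return-PC = 3 --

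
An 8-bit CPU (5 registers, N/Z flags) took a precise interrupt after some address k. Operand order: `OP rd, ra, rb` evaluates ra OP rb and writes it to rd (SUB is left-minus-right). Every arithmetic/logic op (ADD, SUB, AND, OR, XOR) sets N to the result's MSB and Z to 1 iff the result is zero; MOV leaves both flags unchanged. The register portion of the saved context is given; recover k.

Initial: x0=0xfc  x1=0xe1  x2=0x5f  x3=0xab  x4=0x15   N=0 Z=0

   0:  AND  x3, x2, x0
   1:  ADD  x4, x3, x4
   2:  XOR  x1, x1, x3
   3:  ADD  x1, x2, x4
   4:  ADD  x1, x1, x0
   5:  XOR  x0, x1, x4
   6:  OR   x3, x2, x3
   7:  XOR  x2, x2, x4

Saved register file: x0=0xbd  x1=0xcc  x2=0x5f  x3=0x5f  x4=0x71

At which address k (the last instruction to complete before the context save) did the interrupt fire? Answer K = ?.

K = 6

after  0: x0=0xfc x1=0xe1 x2=0x5f x3=0x5c x4=0x15  N=0 Z=0
after  1: x0=0xfc x1=0xe1 x2=0x5f x3=0x5c x4=0x71  N=0 Z=0
after  2: x0=0xfc x1=0xbd x2=0x5f x3=0x5c x4=0x71  N=1 Z=0
after  3: x0=0xfc x1=0xd0 x2=0x5f x3=0x5c x4=0x71  N=1 Z=0
after  4: x0=0xfc x1=0xcc x2=0x5f x3=0x5c x4=0x71  N=1 Z=0
after  5: x0=0xbd x1=0xcc x2=0x5f x3=0x5c x4=0x71  N=1 Z=0
after  6: x0=0xbd x1=0xcc x2=0x5f x3=0x5f x4=0x71  N=0 Z=0
-- IRQ taken; context saved, return-PC = 7 --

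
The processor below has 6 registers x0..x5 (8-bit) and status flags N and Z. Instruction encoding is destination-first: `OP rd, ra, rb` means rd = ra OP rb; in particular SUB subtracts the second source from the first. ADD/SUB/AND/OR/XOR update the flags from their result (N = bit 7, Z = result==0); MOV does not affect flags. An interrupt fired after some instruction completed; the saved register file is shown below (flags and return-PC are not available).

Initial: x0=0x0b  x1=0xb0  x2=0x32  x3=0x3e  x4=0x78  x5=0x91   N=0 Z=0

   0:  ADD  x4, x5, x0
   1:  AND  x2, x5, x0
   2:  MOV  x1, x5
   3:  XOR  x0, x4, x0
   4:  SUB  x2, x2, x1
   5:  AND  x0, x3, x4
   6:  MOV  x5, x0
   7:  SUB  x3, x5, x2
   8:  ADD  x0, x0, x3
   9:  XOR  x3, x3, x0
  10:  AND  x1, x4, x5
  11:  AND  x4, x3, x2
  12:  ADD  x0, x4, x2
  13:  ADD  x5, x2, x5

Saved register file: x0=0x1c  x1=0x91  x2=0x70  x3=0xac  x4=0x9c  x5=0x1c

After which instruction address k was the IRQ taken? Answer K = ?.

K = 7

after  0: x0=0x0b x1=0xb0 x2=0x32 x3=0x3e x4=0x9c x5=0x91  N=1 Z=0
after  1: x0=0x0b x1=0xb0 x2=0x01 x3=0x3e x4=0x9c x5=0x91  N=0 Z=0
after  2: x0=0x0b x1=0x91 x2=0x01 x3=0x3e x4=0x9c x5=0x91  N=0 Z=0
after  3: x0=0x97 x1=0x91 x2=0x01 x3=0x3e x4=0x9c x5=0x91  N=1 Z=0
after  4: x0=0x97 x1=0x91 x2=0x70 x3=0x3e x4=0x9c x5=0x91  N=0 Z=0
after  5: x0=0x1c x1=0x91 x2=0x70 x3=0x3e x4=0x9c x5=0x91  N=0 Z=0
after  6: x0=0x1c x1=0x91 x2=0x70 x3=0x3e x4=0x9c x5=0x1c  N=0 Z=0
after  7: x0=0x1c x1=0x91 x2=0x70 x3=0xac x4=0x9c x5=0x1c  N=1 Z=0
-- IRQ taken; context saved, return-PC = 8 --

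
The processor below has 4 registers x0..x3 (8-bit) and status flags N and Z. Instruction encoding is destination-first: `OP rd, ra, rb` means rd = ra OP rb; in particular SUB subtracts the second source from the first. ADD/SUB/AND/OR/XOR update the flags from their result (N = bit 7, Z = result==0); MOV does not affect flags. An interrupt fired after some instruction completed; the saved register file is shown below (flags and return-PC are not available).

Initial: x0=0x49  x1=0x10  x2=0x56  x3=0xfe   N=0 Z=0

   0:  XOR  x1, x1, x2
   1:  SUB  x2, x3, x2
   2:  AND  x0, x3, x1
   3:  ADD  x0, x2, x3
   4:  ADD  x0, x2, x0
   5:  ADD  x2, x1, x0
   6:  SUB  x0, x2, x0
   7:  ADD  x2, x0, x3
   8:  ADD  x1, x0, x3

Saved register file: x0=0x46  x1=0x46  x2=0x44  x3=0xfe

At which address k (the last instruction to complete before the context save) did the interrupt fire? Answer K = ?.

after  0: x0=0x49 x1=0x46 x2=0x56 x3=0xfe  N=0 Z=0
after  1: x0=0x49 x1=0x46 x2=0xa8 x3=0xfe  N=1 Z=0
after  2: x0=0x46 x1=0x46 x2=0xa8 x3=0xfe  N=0 Z=0
after  3: x0=0xa6 x1=0x46 x2=0xa8 x3=0xfe  N=1 Z=0
after  4: x0=0x4e x1=0x46 x2=0xa8 x3=0xfe  N=0 Z=0
after  5: x0=0x4e x1=0x46 x2=0x94 x3=0xfe  N=1 Z=0
after  6: x0=0x46 x1=0x46 x2=0x94 x3=0xfe  N=0 Z=0
after  7: x0=0x46 x1=0x46 x2=0x44 x3=0xfe  N=0 Z=0
-- IRQ taken; context saved, return-PC = 8 --

K = 7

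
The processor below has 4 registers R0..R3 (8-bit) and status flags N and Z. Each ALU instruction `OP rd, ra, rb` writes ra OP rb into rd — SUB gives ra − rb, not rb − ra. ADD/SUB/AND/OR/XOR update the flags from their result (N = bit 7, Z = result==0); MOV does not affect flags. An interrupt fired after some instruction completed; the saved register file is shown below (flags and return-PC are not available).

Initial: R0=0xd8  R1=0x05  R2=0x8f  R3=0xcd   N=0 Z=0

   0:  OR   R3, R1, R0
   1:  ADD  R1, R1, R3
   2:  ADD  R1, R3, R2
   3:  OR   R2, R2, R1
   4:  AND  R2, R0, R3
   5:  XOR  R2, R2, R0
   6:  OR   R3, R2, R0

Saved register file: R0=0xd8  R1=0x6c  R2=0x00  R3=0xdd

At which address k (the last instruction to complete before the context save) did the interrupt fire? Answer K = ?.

after  0: R0=0xd8 R1=0x05 R2=0x8f R3=0xdd  N=1 Z=0
after  1: R0=0xd8 R1=0xe2 R2=0x8f R3=0xdd  N=1 Z=0
after  2: R0=0xd8 R1=0x6c R2=0x8f R3=0xdd  N=0 Z=0
after  3: R0=0xd8 R1=0x6c R2=0xef R3=0xdd  N=1 Z=0
after  4: R0=0xd8 R1=0x6c R2=0xd8 R3=0xdd  N=1 Z=0
after  5: R0=0xd8 R1=0x6c R2=0x00 R3=0xdd  N=0 Z=1
-- IRQ taken; context saved, return-PC = 6 --

K = 5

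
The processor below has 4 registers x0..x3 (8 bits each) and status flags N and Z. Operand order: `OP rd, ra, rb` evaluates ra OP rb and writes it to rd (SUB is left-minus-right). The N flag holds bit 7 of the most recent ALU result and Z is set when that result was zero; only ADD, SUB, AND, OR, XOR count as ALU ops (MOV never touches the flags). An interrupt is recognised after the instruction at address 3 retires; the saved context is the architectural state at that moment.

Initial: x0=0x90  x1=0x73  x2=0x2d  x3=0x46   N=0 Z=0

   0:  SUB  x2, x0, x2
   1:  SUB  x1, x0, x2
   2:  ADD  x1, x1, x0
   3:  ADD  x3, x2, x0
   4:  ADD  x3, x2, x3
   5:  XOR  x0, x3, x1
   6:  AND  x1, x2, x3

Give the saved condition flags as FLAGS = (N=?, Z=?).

after  0: x0=0x90 x1=0x73 x2=0x63 x3=0x46  N=0 Z=0
after  1: x0=0x90 x1=0x2d x2=0x63 x3=0x46  N=0 Z=0
after  2: x0=0x90 x1=0xbd x2=0x63 x3=0x46  N=1 Z=0
after  3: x0=0x90 x1=0xbd x2=0x63 x3=0xf3  N=1 Z=0
-- IRQ taken; context saved, return-PC = 4 --

FLAGS = (N=1, Z=0)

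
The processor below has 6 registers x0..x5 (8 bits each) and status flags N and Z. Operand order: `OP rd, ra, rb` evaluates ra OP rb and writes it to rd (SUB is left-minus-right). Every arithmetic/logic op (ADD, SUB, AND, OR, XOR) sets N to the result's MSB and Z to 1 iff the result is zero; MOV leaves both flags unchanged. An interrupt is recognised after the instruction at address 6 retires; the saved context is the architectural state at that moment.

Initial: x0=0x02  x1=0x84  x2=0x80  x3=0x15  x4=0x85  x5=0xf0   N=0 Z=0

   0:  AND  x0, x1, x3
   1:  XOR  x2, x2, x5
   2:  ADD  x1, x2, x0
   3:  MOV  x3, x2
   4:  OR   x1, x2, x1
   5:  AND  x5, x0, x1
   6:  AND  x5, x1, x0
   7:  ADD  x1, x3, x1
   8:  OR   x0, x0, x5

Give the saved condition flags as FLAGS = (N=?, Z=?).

after  0: x0=0x04 x1=0x84 x2=0x80 x3=0x15 x4=0x85 x5=0xf0  N=0 Z=0
after  1: x0=0x04 x1=0x84 x2=0x70 x3=0x15 x4=0x85 x5=0xf0  N=0 Z=0
after  2: x0=0x04 x1=0x74 x2=0x70 x3=0x15 x4=0x85 x5=0xf0  N=0 Z=0
after  3: x0=0x04 x1=0x74 x2=0x70 x3=0x70 x4=0x85 x5=0xf0  N=0 Z=0
after  4: x0=0x04 x1=0x74 x2=0x70 x3=0x70 x4=0x85 x5=0xf0  N=0 Z=0
after  5: x0=0x04 x1=0x74 x2=0x70 x3=0x70 x4=0x85 x5=0x04  N=0 Z=0
after  6: x0=0x04 x1=0x74 x2=0x70 x3=0x70 x4=0x85 x5=0x04  N=0 Z=0
-- IRQ taken; context saved, return-PC = 7 --

FLAGS = (N=0, Z=0)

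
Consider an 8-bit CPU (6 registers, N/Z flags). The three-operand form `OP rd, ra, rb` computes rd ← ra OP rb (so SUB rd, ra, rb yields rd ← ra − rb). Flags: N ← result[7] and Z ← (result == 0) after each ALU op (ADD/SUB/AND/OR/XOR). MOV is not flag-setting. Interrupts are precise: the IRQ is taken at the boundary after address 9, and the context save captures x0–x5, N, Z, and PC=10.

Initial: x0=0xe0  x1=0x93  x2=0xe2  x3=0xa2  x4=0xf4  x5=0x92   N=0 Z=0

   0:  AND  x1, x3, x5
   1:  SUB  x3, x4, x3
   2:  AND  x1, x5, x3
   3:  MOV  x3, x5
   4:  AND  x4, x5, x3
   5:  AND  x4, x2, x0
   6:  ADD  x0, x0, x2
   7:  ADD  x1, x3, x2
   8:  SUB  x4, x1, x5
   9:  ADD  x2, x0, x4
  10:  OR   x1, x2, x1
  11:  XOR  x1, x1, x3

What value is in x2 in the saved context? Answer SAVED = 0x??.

SAVED = 0xa4

after  0: x0=0xe0 x1=0x82 x2=0xe2 x3=0xa2 x4=0xf4 x5=0x92  N=1 Z=0
after  1: x0=0xe0 x1=0x82 x2=0xe2 x3=0x52 x4=0xf4 x5=0x92  N=0 Z=0
after  2: x0=0xe0 x1=0x12 x2=0xe2 x3=0x52 x4=0xf4 x5=0x92  N=0 Z=0
after  3: x0=0xe0 x1=0x12 x2=0xe2 x3=0x92 x4=0xf4 x5=0x92  N=0 Z=0
after  4: x0=0xe0 x1=0x12 x2=0xe2 x3=0x92 x4=0x92 x5=0x92  N=1 Z=0
after  5: x0=0xe0 x1=0x12 x2=0xe2 x3=0x92 x4=0xe0 x5=0x92  N=1 Z=0
after  6: x0=0xc2 x1=0x12 x2=0xe2 x3=0x92 x4=0xe0 x5=0x92  N=1 Z=0
after  7: x0=0xc2 x1=0x74 x2=0xe2 x3=0x92 x4=0xe0 x5=0x92  N=0 Z=0
after  8: x0=0xc2 x1=0x74 x2=0xe2 x3=0x92 x4=0xe2 x5=0x92  N=1 Z=0
after  9: x0=0xc2 x1=0x74 x2=0xa4 x3=0x92 x4=0xe2 x5=0x92  N=1 Z=0
-- IRQ taken; context saved, return-PC = 10 --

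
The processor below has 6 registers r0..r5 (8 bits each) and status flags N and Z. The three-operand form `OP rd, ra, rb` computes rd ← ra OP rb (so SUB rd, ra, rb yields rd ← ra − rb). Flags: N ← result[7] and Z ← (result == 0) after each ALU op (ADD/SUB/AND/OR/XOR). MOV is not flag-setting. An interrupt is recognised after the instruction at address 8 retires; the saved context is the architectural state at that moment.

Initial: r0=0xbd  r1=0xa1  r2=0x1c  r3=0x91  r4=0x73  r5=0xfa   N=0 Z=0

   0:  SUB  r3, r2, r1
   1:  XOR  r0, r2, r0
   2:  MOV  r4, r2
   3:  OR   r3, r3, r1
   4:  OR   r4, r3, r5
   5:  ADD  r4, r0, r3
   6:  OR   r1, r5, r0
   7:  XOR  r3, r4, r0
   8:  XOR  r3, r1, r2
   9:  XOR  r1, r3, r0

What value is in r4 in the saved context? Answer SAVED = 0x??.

SAVED = 0x9c

after  0: r0=0xbd r1=0xa1 r2=0x1c r3=0x7b r4=0x73 r5=0xfa  N=0 Z=0
after  1: r0=0xa1 r1=0xa1 r2=0x1c r3=0x7b r4=0x73 r5=0xfa  N=1 Z=0
after  2: r0=0xa1 r1=0xa1 r2=0x1c r3=0x7b r4=0x1c r5=0xfa  N=1 Z=0
after  3: r0=0xa1 r1=0xa1 r2=0x1c r3=0xfb r4=0x1c r5=0xfa  N=1 Z=0
after  4: r0=0xa1 r1=0xa1 r2=0x1c r3=0xfb r4=0xfb r5=0xfa  N=1 Z=0
after  5: r0=0xa1 r1=0xa1 r2=0x1c r3=0xfb r4=0x9c r5=0xfa  N=1 Z=0
after  6: r0=0xa1 r1=0xfb r2=0x1c r3=0xfb r4=0x9c r5=0xfa  N=1 Z=0
after  7: r0=0xa1 r1=0xfb r2=0x1c r3=0x3d r4=0x9c r5=0xfa  N=0 Z=0
after  8: r0=0xa1 r1=0xfb r2=0x1c r3=0xe7 r4=0x9c r5=0xfa  N=1 Z=0
-- IRQ taken; context saved, return-PC = 9 --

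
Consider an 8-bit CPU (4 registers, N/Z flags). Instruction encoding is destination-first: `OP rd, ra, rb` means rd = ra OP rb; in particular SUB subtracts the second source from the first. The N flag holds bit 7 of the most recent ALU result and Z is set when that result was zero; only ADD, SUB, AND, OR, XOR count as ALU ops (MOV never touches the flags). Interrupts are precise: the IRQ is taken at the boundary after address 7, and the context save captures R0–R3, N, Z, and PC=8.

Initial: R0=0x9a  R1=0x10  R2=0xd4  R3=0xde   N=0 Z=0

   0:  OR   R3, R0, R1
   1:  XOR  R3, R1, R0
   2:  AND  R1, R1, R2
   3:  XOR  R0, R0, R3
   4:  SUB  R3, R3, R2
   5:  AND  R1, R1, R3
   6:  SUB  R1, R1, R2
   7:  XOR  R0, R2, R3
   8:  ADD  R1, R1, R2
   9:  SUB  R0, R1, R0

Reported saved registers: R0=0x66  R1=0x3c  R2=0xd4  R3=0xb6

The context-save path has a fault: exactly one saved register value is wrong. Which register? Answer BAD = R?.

after  0: R0=0x9a R1=0x10 R2=0xd4 R3=0x9a  N=1 Z=0
after  1: R0=0x9a R1=0x10 R2=0xd4 R3=0x8a  N=1 Z=0
after  2: R0=0x9a R1=0x10 R2=0xd4 R3=0x8a  N=0 Z=0
after  3: R0=0x10 R1=0x10 R2=0xd4 R3=0x8a  N=0 Z=0
after  4: R0=0x10 R1=0x10 R2=0xd4 R3=0xb6  N=1 Z=0
after  5: R0=0x10 R1=0x10 R2=0xd4 R3=0xb6  N=0 Z=0
after  6: R0=0x10 R1=0x3c R2=0xd4 R3=0xb6  N=0 Z=0
after  7: R0=0x62 R1=0x3c R2=0xd4 R3=0xb6  N=0 Z=0
-- IRQ taken; context saved, return-PC = 8 --
mismatch: R0: reported 0x66 vs actual 0x62

BAD = R0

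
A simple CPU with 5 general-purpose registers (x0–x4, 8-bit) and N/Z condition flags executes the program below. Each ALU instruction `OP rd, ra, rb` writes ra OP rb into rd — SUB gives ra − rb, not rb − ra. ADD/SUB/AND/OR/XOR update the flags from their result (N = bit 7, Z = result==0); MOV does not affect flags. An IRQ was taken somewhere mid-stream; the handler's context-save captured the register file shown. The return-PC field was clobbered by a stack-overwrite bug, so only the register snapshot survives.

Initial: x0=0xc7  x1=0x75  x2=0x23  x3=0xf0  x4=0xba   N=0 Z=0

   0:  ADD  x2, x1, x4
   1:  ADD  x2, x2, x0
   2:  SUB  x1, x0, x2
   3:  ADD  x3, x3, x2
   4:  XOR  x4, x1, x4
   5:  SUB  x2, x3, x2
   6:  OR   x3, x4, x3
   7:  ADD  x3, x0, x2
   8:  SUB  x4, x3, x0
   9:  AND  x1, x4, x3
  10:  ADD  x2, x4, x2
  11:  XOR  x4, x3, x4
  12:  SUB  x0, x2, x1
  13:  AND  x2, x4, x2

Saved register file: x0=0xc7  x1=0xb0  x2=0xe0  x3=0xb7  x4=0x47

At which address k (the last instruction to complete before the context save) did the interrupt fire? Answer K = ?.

K = 11

after  0: x0=0xc7 x1=0x75 x2=0x2f x3=0xf0 x4=0xba  N=0 Z=0
after  1: x0=0xc7 x1=0x75 x2=0xf6 x3=0xf0 x4=0xba  N=1 Z=0
after  2: x0=0xc7 x1=0xd1 x2=0xf6 x3=0xf0 x4=0xba  N=1 Z=0
after  3: x0=0xc7 x1=0xd1 x2=0xf6 x3=0xe6 x4=0xba  N=1 Z=0
after  4: x0=0xc7 x1=0xd1 x2=0xf6 x3=0xe6 x4=0x6b  N=0 Z=0
after  5: x0=0xc7 x1=0xd1 x2=0xf0 x3=0xe6 x4=0x6b  N=1 Z=0
after  6: x0=0xc7 x1=0xd1 x2=0xf0 x3=0xef x4=0x6b  N=1 Z=0
after  7: x0=0xc7 x1=0xd1 x2=0xf0 x3=0xb7 x4=0x6b  N=1 Z=0
after  8: x0=0xc7 x1=0xd1 x2=0xf0 x3=0xb7 x4=0xf0  N=1 Z=0
after  9: x0=0xc7 x1=0xb0 x2=0xf0 x3=0xb7 x4=0xf0  N=1 Z=0
after 10: x0=0xc7 x1=0xb0 x2=0xe0 x3=0xb7 x4=0xf0  N=1 Z=0
after 11: x0=0xc7 x1=0xb0 x2=0xe0 x3=0xb7 x4=0x47  N=0 Z=0
-- IRQ taken; context saved, return-PC = 12 --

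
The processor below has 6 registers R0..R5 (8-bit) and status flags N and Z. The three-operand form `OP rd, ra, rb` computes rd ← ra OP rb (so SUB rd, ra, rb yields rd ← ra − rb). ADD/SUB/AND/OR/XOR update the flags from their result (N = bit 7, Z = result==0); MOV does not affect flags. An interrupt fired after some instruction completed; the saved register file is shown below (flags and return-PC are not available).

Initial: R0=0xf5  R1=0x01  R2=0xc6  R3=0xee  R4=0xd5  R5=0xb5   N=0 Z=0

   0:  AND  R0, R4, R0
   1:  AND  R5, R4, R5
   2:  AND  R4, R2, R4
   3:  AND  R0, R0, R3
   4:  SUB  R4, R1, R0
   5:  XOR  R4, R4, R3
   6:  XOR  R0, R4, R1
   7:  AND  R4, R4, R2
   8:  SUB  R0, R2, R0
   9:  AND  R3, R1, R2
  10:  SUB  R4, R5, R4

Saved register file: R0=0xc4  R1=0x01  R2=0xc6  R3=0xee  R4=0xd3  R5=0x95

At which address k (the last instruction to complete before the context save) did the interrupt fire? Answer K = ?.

K = 5

after  0: R0=0xd5 R1=0x01 R2=0xc6 R3=0xee R4=0xd5 R5=0xb5  N=1 Z=0
after  1: R0=0xd5 R1=0x01 R2=0xc6 R3=0xee R4=0xd5 R5=0x95  N=1 Z=0
after  2: R0=0xd5 R1=0x01 R2=0xc6 R3=0xee R4=0xc4 R5=0x95  N=1 Z=0
after  3: R0=0xc4 R1=0x01 R2=0xc6 R3=0xee R4=0xc4 R5=0x95  N=1 Z=0
after  4: R0=0xc4 R1=0x01 R2=0xc6 R3=0xee R4=0x3d R5=0x95  N=0 Z=0
after  5: R0=0xc4 R1=0x01 R2=0xc6 R3=0xee R4=0xd3 R5=0x95  N=1 Z=0
-- IRQ taken; context saved, return-PC = 6 --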